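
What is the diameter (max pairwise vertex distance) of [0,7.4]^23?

||(7.4,7.4,...,7.4)|| = √(23)·7.4 ≈ 35.4892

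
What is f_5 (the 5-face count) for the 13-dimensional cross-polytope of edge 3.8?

An n-cross-polytope has 2^(k+1)·C(n,k+1) k-faces. Here 2^6·C(13,6) = 64·1716 = 109824.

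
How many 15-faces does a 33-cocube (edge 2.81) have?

Each 15-face is the convex hull of 16 vertices, one chosen as ±e_i from each of 16 distinct axes: 2^16·C(33,16) = 76467608616960.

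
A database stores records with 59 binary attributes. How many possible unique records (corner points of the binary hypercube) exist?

Number of vertices = 2^59 = 576460752303423488.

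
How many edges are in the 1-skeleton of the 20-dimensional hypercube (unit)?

An n-cube has n·2^(n-1) edges. With n = 20: 20·524288 = 10485760.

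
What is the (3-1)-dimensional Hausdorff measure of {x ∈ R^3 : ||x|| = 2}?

S_3(2) = 2·π^(3/2)·(2)^2 / Γ(3/2) = 4πr² = 4π·(2)² ≈ 50.2655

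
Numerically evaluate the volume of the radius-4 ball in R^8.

The n-ball volume is π^(n/2)·r^n/Γ(n/2+1). With n=8, r=4: V = 8192·π^4/3 ≈ 265992.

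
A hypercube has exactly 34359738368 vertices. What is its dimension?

2^n = 34359738368 ⇒ n = log_2(34359738368) = 35.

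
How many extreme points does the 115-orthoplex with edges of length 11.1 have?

Number of vertices = 2n = 230.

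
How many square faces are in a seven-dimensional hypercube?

An n-cube has C(n,k)·2^(n-k) k-faces. Here C(7,2)·2^5 = 21·32 = 672.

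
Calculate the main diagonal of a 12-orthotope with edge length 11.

Diagonal = √12 · 11 ≈ 38.1051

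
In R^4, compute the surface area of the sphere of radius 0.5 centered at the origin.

The surface area of an n-ball is 2π^(n/2) r^(n-1) / Γ(n/2). For n=4, r=0.5: π^2/4 ≈ 2.4674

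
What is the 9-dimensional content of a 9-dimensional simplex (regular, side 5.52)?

V_9 = √(10) · 5.52^9 / (9! · 2^(9/2)) ≈ 1.83254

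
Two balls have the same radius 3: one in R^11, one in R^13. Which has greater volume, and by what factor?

V_11(3) ≈ 333763, V_13(3) ≈ 1.45184e+06. The 13-ball is larger by a factor of 4.35.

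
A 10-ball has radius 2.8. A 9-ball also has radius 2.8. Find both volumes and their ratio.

V_10(2.8) ≈ 75535. V_9(2.8) ≈ 34893.1. Ratio V_10/V_9 ≈ 2.165.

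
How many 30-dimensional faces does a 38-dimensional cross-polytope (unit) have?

Number of 30-faces = 2^(30+1) · C(38,30+1) = 2147483648 · 12620256 = 27101793393573888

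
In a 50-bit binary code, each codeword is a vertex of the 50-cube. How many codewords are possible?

Number of vertices = 2^50 = 1125899906842624.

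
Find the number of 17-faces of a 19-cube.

Choose 17 of 19 axes to span the face (C(19,17) = 171 ways), then fix each of the remaining 2 coordinates at one of its two extreme values (2^2 = 4 ways): 171·4 = 684.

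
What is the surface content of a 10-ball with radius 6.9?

S = n·V_n(r)/r = 10·V_10(6.9)/6.9 (volume-to-surface relation), giving 9.04086e+08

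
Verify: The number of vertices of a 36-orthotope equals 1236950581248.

False. The 36-cube has 2^36 = 68719476736 vertices.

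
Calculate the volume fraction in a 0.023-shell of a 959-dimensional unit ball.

Shell fraction = 1 - (1-0.023)^959 ≈ 1 - 2.037e-10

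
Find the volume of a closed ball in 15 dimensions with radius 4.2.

The n-ball volume is π^(n/2)·r^n/Γ(n/2+1). With n=15, r=4.2: V ≈ 8.5147e+08.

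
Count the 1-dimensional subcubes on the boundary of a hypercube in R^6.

Number of 1-faces = C(6,1) · 2^(6-1) = 6 · 32 = 192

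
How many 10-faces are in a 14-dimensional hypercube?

f_10(14-cube) = (14 choose 10) · 2^4 = 16016.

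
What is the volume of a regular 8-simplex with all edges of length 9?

For a regular n-simplex with edge a, V = (a^n / n!)·√((n+1)/2^n). With a=9, n=8: V ≈ 200.18.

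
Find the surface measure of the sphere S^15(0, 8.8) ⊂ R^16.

The surface area of an n-ball is 2π^(n/2) r^(n-1) / Γ(n/2). For n=16, r=8.8: 5.53399e+14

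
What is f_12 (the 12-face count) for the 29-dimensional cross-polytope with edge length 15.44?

Number of 12-faces = 2^(12+1) · C(29,12+1) = 8192 · 67863915 = 555941191680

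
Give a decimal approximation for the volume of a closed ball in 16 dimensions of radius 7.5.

The n-ball volume is π^(n/2)·r^n/Γ(n/2+1). With n=16, r=7.5: V = 145964630126953125·π^8/58720256 ≈ 2.35862e+13.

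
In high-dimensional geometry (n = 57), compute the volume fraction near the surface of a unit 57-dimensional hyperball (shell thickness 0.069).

1 - (1-0.069)^57 ≈ 0.983012 ≈ 98.30%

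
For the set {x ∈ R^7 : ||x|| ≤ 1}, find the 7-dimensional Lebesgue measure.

The n-ball volume is π^(n/2)·r^n/Γ(n/2+1). With n=7, r=1: V = 16·π^3/105 ≈ 4.72477.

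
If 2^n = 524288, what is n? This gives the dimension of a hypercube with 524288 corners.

2^n = 524288 ⇒ n = log_2(524288) = 19.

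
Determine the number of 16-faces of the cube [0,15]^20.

Choose 16 of 20 axes to span the face (C(20,16) = 4845 ways), then fix each of the remaining 4 coordinates at one of its two extreme values (2^4 = 16 ways): 4845·16 = 77520.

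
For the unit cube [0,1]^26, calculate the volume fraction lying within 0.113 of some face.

1 - (1 - 2·0.113)^26 = 1 - 0.774^26 ≈ 0.99872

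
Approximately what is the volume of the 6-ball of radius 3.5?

Volume = π^{6/2}·(3.5)^6/Γ(4) = 117649·π^3/384 ≈ 9499.63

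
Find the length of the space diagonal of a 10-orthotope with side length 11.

The space diagonal of an n-cube of side s is s√n. Here 11·√10 ≈ 34.7851.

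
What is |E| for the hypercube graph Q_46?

Number of 1-faces = C(46,1)·2^(46-1) = 46·35184372088832 = 1618481116086272.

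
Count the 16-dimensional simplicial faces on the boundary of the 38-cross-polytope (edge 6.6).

f_16(38-orthoplex) = 2^17 · (38 choose 17) = 3772402025103360.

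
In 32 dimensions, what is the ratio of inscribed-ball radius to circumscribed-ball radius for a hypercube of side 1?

r_in / r_out = (1/2) / (1√32/2) = 1/√32 ≈ 0.176777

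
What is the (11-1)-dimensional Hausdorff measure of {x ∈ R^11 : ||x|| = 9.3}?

S_11(9.3) = 2·π^(11/2)·(9.3)^10 / Γ(11/2) ≈ 1.00306e+11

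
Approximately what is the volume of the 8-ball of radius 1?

The n-ball volume is π^(n/2)·r^n/Γ(n/2+1). With n=8, r=1: V = π^4/24 ≈ 4.05871.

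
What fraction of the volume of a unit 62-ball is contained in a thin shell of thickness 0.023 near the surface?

Shell fraction = 1 - (1-0.023)^62 ≈ 0.7637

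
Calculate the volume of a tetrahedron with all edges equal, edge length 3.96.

Volume = (√2/12) · 3.96³ = 7.31845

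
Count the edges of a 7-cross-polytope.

f_1(7-orthoplex) = 2^2 · (7 choose 2) = 84.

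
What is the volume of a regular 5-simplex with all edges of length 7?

Volume = 7^5 · √(6/2^5) / 5! ≈ 60.647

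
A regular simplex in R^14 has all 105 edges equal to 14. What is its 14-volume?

Volume = 14^14 · √(15/2^14) / 14! ≈ 3856.74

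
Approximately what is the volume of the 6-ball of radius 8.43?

The n-ball volume is π^(n/2)·r^n/Γ(n/2+1). With n=6, r=8.43: V ≈ 1.85466e+06.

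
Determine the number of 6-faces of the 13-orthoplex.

An n-cross-polytope has 2^(k+1)·C(n,k+1) k-faces. Here 2^7·C(13,7) = 128·1716 = 219648.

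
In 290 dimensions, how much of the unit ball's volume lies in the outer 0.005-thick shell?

1 - (1-0.005)^290 ≈ 0.766281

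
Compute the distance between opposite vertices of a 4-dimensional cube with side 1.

Diagonal = √4 · 1 = 2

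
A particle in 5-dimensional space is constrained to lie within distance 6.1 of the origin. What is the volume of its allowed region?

Volume = π^{5/2}·(6.1)^5/Γ(7/2) ≈ 44457.8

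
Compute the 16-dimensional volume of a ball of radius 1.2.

Volume = π^{16/2}·(1.2)^16/Γ(9) ≈ 4.35089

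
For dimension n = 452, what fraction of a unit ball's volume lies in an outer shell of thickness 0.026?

1 - (1-0.026)^452 ≈ 0.999993 ≈ 99.999326%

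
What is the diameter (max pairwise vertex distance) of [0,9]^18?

Diagonal = √18 · 9 ≈ 38.1838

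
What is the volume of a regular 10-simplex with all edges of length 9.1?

For a regular n-simplex with edge a, V = (a^n / n!)·√((n+1)/2^n). With a=9.1, n=10: V ≈ 111.224.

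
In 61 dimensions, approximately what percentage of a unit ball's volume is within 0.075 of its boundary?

1 - (1-0.075)^61 ≈ 0.991397 ≈ 99.14%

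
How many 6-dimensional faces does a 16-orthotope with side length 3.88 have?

An n-cube has C(n,k)·2^(n-k) k-faces. Here C(16,6)·2^10 = 8008·1024 = 8200192.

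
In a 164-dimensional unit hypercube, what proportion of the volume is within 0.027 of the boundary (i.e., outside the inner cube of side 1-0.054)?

Shell fraction = 1 - (1-0.054)^164 ≈ 0.999889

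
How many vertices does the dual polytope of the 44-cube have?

An n-cross-polytope has 2n vertices; here n = 44, giving 88.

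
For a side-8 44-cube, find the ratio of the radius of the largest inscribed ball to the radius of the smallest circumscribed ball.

For an n-cube of any side s, the inradius is s/2 and the circumradius is s√n/2, so the ratio is 1/√44 ≈ 0.150756.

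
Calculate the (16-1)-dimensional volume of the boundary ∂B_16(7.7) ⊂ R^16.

The surface area of an n-ball is 2π^(n/2) r^(n-1) / Γ(n/2). For n=16, r=7.7: 7.46723e+13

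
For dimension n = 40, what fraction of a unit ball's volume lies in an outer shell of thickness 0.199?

1 - (1-0.199)^40 ≈ 0.99986 ≈ 99.9860%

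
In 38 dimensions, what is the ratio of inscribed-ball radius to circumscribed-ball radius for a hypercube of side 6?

For an n-cube of any side s, the inradius is s/2 and the circumradius is s√n/2, so the ratio is 1/√38 ≈ 0.162221.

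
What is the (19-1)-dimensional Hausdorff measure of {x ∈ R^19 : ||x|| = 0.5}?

S_19(0.5) = 2·π^(19/2)·(0.5)^18 / Γ(19/2) = π^9/8821612800 ≈ 3.3791e-06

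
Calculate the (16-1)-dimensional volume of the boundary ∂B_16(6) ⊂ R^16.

|∂B_16(6)| = 6530347008·π^8/35 ≈ 1.77038e+12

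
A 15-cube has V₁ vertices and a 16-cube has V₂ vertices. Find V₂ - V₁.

V₁ = 2^15 = 32768. V₂ = 2^16 = 65536. V₂ - V₁ = 32768.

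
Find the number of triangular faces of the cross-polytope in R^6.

Each 2-face is the convex hull of 3 vertices, one chosen as ±e_i from each of 3 distinct axes: 2^3·C(6,3) = 160.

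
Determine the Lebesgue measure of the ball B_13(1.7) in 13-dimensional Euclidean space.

V_13(1.7) = π^(13/2) · (1.7)^13 / Γ(13/2 + 1) ≈ 901.939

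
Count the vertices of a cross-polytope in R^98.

Number of vertices = 2n = 196.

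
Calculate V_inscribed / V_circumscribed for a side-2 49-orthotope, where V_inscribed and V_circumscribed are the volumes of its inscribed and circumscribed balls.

V_in / V_out = (r_in/r_out)^49 = (1/√49)^49 = 49^(-49/2) ≈ 3.89221e-42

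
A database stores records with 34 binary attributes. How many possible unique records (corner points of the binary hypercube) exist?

Each vertex is a binary string of length 34, so there are 2^34 = 17179869184.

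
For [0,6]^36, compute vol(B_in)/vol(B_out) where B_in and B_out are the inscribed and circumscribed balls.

The radii are 6/2 and 6√36/2, so the volume ratio is (1/√36)^36 = 36^{-36/2} ≈ 9.69516e-29.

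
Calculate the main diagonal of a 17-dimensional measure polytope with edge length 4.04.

The space diagonal of an n-cube of side s is s√n. Here 4.04·√17 ≈ 16.6573.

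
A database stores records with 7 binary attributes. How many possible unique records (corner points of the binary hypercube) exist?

An n-cube has 2^n vertices; for n = 7 that is 2^7 = 128.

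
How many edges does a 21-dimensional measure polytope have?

Number of 1-faces = C(21,1)·2^(21-1) = 21·1048576 = 22020096.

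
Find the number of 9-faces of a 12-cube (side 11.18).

An n-cube has C(n,k)·2^(n-k) k-faces. Here C(12,9)·2^3 = 220·8 = 1760.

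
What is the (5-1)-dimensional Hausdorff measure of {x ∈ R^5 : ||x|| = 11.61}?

The surface area of an n-ball is 2π^(n/2) r^(n-1) / Γ(n/2). For n=5, r=11.61: 478187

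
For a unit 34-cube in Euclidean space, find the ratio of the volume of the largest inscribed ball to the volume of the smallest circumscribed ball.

The radii are 1/2 and 1√34/2, so the volume ratio is (1/√34)^34 = 34^{-34/2} ≈ 9.22271e-27.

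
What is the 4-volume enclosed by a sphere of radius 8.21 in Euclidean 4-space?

The n-ball volume is π^(n/2)·r^n/Γ(n/2+1). With n=4, r=8.21: V ≈ 22420.3.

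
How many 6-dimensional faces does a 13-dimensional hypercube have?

Number of 6-faces = C(13,6) · 2^(13-6) = 1716 · 128 = 219648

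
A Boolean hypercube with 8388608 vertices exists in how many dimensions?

Since 2^n = 8388608, we have n = 23.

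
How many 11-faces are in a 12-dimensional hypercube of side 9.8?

Choose 11 of 12 axes to span the face (C(12,11) = 12 ways), then fix each of the remaining 1 coordinate at one of its two extreme values (2^1 = 2 ways): 12·2 = 24.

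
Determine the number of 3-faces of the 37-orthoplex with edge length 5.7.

An n-cross-polytope has 2^(k+1)·C(n,k+1) k-faces. Here 2^4·C(37,4) = 16·66045 = 1056720.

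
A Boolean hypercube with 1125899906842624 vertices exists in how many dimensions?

The n-cube has 2^n vertices, and 1125899906842624 = 2^50, so n = 50.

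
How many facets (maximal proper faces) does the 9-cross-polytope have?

Each 8-face is the convex hull of 9 vertices, one chosen as ±e_i from each of 9 distinct axes: 2^9·C(9,9) = 512.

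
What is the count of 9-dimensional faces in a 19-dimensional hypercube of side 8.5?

Choose 9 of 19 axes to span the face (C(19,9) = 92378 ways), then fix each of the remaining 10 coordinates at one of its two extreme values (2^10 = 1024 ways): 92378·1024 = 94595072.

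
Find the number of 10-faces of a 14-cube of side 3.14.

f_10(14-cube) = (14 choose 10) · 2^4 = 16016.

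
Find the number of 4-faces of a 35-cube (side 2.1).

Choose 4 of 35 axes to span the face (C(35,4) = 52360 ways), then fix each of the remaining 31 coordinates at one of its two extreme values (2^31 = 2147483648 ways): 52360·2147483648 = 112442243809280.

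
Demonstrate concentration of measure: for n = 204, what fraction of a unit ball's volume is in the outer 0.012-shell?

1 - (1-0.012)^204 ≈ 0.914804 ≈ 91.48%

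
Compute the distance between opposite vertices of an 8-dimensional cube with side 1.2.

||(1.2,1.2,...,1.2)|| = √(8)·1.2 ≈ 3.39411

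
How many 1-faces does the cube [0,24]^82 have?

An n-cube has n·2^(n-1) edges. With n = 82: 82·2417851639229258349412352 = 198263834416799184651812864.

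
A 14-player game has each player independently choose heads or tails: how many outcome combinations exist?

The 14-cube has 2^14 = 16384 vertices.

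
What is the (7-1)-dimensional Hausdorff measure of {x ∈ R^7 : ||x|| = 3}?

S_7(3) = 2·π^(7/2)·(3)^6 / Γ(7/2) = 3888·π^3/5 ≈ 24110.5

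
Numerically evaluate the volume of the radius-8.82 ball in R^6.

Volume = π^{6/2}·(8.82)^6/Γ(4) ≈ 2.43282e+06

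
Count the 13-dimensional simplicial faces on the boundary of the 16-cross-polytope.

Each 13-face is the convex hull of 14 vertices, one chosen as ±e_i from each of 14 distinct axes: 2^14·C(16,14) = 1966080.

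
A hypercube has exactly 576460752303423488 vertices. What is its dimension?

n = log_2(576460752303423488) = 59.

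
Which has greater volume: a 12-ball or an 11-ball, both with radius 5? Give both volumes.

V_12(5) ≈ 3.25992e+08. V_11(5) ≈ 9.19973e+07. The 12-ball is larger.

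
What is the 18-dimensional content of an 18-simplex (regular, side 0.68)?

V_18 = √(19) · 0.68^18 / (18! · 2^(18/2)) ≈ 1.28507e-21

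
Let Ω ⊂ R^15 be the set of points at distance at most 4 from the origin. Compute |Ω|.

V = 274877906944·π^7/2027025 ≈ 4.09572e+08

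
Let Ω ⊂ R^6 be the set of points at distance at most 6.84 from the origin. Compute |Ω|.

The n-ball volume is π^(n/2)·r^n/Γ(n/2+1). With n=6, r=6.84: V ≈ 529218.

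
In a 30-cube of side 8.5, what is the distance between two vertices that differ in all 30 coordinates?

The space diagonal of an n-cube of side s is s√n. Here 8.5·√30 ≈ 46.5564.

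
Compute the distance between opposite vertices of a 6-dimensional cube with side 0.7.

The space diagonal of an n-cube of side s is s√n. Here 0.7·√6 ≈ 1.71464.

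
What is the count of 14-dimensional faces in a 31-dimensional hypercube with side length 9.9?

An n-cube has C(n,k)·2^(n-k) k-faces. Here C(31,14)·2^17 = 265182525·131072 = 34758003916800.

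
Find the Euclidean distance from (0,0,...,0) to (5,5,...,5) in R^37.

d = √(5² + 5² + ... + 5²) [37 terms] = √(37·5²) = 5√37 ≈ 30.4138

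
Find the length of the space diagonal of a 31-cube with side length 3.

The space diagonal of an n-cube of side s is s√n. Here 3·√31 ≈ 16.7033.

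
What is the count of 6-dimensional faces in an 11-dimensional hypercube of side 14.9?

Choose 6 of 11 axes to span the face (C(11,6) = 462 ways), then fix each of the remaining 5 coordinates at one of its two extreme values (2^5 = 32 ways): 462·32 = 14784.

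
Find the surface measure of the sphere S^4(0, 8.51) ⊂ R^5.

|∂B_5(8.51)| ≈ 138034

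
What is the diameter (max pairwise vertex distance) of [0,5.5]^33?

Diagonal = √33 · 5.5 ≈ 31.5951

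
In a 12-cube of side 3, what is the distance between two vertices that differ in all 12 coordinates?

||(3,3,...,3)|| = √(12)·3 ≈ 10.3923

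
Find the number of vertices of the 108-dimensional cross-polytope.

The vertices are ±e_1, ..., ±e_108, so there are 2·108 = 216.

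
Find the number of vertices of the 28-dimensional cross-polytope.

The vertices are ±e_1, ..., ±e_28, so there are 2·28 = 56.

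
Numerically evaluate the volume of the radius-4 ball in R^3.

V_3(4) = π^(3/2) · (4)^3 / Γ(3/2 + 1) = 256·π/3 ≈ 268.083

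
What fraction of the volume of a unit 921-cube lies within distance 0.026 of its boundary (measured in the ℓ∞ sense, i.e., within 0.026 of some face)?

Shell fraction = 1 - (1-0.052)^921 ≈ 1 - 4.37e-22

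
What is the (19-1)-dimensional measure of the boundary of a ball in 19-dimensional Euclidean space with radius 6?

The surface area of an n-ball is 2π^(n/2) r^(n-1) / Γ(n/2). For n=19, r=6: 1283918464548864·π^9/425425 ≈ 8.99629e+13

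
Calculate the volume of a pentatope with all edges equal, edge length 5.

Volume = 5^4 · √(5/2^4) / 4! ≈ 14.5577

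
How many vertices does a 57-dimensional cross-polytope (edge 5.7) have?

An n-cross-polytope has 2n vertices; here n = 57, giving 114.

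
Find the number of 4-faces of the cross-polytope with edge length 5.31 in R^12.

Each 4-face is the convex hull of 5 vertices, one chosen as ±e_i from each of 5 distinct axes: 2^5·C(12,5) = 25344.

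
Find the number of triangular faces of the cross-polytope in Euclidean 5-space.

Number of 2-faces = 2^(2+1) · C(5,2+1) = 8 · 10 = 80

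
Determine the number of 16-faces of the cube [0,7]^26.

Number of 16-faces = C(26,16) · 2^(26-16) = 5311735 · 1024 = 5439216640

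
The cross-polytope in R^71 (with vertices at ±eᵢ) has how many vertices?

The 71-dimensional cross-polytope has 2n = 2·71 = 142 vertices.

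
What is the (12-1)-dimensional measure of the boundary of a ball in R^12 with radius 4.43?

S = n·V_n(r)/r = 12·V_12(4.43)/4.43 (volume-to-surface relation), giving 2.06628e+08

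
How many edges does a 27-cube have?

The 27-cube has n·2^(n-1) = 27·2^26 = 27·67108864 = 1811939328 edges.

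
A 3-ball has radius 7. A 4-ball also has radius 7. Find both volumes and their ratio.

V_3(7) ≈ 1436.76. V_4(7) ≈ 11848.5. Ratio V_3/V_4 ≈ 0.1213.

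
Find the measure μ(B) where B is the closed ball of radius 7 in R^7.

V = 1882384·π^3/15 ≈ 3.89105e+06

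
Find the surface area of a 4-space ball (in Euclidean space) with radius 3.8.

S_4(3.8) = 2·π^(4/2)·(3.8)^3 / Γ(4/2) ≈ 1083.13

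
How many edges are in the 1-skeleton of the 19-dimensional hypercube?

An n-cube has n·2^(n-1) edges. With n = 19: 19·262144 = 4980736.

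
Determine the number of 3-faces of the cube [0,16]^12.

An n-cube has C(n,k)·2^(n-k) k-faces. Here C(12,3)·2^9 = 220·512 = 112640.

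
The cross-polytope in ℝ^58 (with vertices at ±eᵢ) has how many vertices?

An n-cross-polytope has 2n vertices; here n = 58, giving 116.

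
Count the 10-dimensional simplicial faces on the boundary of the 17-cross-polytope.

Number of 10-faces = 2^(10+1) · C(17,10+1) = 2048 · 12376 = 25346048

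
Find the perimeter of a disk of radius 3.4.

S = n·V_n(r)/r = 2·V_2(3.4)/3.4 (volume-to-surface relation), giving 2πr = 2π·3.4 ≈ 21.3628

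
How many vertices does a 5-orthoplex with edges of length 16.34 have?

Number of 0-faces = 2^(0+1) · C(5,0+1) = 2 · 5 = 10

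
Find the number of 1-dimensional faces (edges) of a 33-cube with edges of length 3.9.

Each of the 2^33 = 8589934592 vertices has degree 33; total edges = 33·2^33/2 = 141733920768.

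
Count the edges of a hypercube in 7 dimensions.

An n-cube has n·2^(n-1) edges. With n = 7: 7·64 = 448.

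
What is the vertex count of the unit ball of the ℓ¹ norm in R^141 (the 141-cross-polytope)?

The vertices are ±e_1, ..., ±e_141, so there are 2·141 = 282.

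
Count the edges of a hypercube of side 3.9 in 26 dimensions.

Number of 1-faces = C(26,1)·2^(26-1) = 26·33554432 = 872415232.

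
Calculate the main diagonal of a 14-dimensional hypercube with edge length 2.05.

The space diagonal of an n-cube of side s is s√n. Here 2.05·√14 ≈ 7.6704.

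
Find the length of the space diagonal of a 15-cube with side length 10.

d = √(10² + 10² + ... + 10²) [15 terms] = √(15·10²) = 10√15 ≈ 38.7298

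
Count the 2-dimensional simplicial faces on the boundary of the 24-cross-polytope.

Number of 2-faces = 2^(2+1) · C(24,2+1) = 8 · 2024 = 16192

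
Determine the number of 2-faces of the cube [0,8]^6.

f_2(6-cube) = (6 choose 2) · 2^4 = 240.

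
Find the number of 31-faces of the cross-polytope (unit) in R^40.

f_31(40-orthoplex) = 2^32 · (40 choose 32) = 330303106984181760.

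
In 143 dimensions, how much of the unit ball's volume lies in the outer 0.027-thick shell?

Shell fraction = 1 - (1-0.027)^143 ≈ 0.980041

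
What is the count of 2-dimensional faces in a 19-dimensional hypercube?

An n-cube has C(n,k)·2^(n-k) k-faces. Here C(19,2)·2^17 = 171·131072 = 22413312.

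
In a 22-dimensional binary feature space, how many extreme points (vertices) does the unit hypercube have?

Each vertex is a binary string of length 22, so there are 2^22 = 4194304.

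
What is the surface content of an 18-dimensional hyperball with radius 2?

|∂B_18(2)| = 2048·π^9/315 ≈ 193806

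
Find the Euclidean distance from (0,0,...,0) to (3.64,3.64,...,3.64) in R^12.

d = √(3.64² + 3.64² + ... + 3.64²) [12 terms] = √(12·3.64²) = 3.64√12 ≈ 12.6093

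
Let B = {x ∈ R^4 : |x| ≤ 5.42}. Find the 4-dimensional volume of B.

Volume = π^{4/2}·(5.42)^4/Γ(3) ≈ 4258.6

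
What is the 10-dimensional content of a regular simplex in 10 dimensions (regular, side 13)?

V_10 = √(11) · 13^10 / (10! · 2^(10/2)) ≈ 3937.47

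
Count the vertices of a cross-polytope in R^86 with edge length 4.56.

An n-cross-polytope has 2n vertices; here n = 86, giving 172.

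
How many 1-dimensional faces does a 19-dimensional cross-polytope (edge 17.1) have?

An n-cross-polytope has 2^(k+1)·C(n,k+1) k-faces. Here 2^2·C(19,2) = 4·171 = 684.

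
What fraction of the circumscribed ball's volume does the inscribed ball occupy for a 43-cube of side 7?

V_in/V_out = n^(-n/2) = 43^(-43/2) ≈ 7.59326e-36.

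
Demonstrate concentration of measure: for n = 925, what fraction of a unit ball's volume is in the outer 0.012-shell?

1 - (1-0.012)^925 ≈ 0.999986 ≈ 99.998587%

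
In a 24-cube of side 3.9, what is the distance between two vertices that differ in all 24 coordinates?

The space diagonal of an n-cube of side s is s√n. Here 3.9·√24 ≈ 19.106.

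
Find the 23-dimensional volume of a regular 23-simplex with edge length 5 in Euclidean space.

Volume = 5^23 · √(24/2^23) / 23! ≈ 7.79967e-10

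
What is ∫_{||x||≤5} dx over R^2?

V_2(5) = π^(2/2) · (5)^2 / Γ(2/2 + 1) = 25·π ≈ 78.5398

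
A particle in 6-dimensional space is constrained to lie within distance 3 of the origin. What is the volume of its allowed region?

V = 243·π^3/2 ≈ 3767.26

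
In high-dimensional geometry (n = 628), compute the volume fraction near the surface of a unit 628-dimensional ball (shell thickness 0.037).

1 - (1-0.037)^628 ≈ 1 - 5.216e-11 ≈ (100 - 5.22e-09)%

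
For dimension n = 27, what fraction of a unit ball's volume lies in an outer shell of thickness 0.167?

1 - (1-0.167)^27 ≈ 0.992799 ≈ 99.28%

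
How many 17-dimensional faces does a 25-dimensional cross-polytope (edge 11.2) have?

Each 17-face is the convex hull of 18 vertices, one chosen as ±e_i from each of 18 distinct axes: 2^18·C(25,18) = 126012620800.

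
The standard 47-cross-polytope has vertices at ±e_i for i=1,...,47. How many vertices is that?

The vertices are ±e_1, ..., ±e_47, so there are 2·47 = 94.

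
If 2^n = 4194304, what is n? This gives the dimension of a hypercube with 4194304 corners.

2^n = 4194304 ⇒ n = log_2(4194304) = 22.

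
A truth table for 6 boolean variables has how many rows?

The 6-cube has 2^6 = 64 vertices.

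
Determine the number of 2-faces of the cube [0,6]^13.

Number of 2-faces = C(13,2) · 2^(13-2) = 78 · 2048 = 159744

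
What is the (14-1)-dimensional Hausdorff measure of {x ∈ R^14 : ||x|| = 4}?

|∂B_14(4)| = 8388608·π^7/45 ≈ 5.63023e+08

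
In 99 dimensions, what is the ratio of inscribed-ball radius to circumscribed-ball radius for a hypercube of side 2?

Ratio = (s/2)/(s√99/2) = 99^(-1/2) ≈ 0.100504.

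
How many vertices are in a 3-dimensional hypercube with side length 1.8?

An n-cube has C(n,k)·2^(n-k) k-faces. Here C(3,0)·2^3 = 1·8 = 8.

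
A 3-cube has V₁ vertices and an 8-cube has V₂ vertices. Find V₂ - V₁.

V₁ = 2^3 = 8. V₂ = 2^8 = 256. V₂ - V₁ = 248.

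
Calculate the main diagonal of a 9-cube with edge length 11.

d = √(11² + 11² + ... + 11²) [9 terms] = √(9·11²) = 11√9 = 33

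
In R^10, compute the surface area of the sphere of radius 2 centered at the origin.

|∂B_10(2)| = 128·π^5/3 ≈ 13056.8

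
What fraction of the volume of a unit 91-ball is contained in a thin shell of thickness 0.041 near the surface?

V(inner)/V(outer) = ((1-0.041)/1)^91 ≈ 0.02216, so the shell fraction is 0.977844.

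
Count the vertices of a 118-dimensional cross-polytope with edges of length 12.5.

Number of vertices = 2n = 236.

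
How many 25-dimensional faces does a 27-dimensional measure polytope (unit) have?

Number of 25-faces = C(27,25) · 2^(27-25) = 351 · 4 = 1404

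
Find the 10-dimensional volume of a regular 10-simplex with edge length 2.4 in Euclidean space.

Volume = 2.4^10 · √(11/2^10) / 10! ≈ 0.000181091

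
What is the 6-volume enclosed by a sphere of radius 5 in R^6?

The n-ball volume is π^(n/2)·r^n/Γ(n/2+1). With n=6, r=5: V = 15625·π^3/6 ≈ 80745.5.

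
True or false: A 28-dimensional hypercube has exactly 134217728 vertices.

False. The 28-cube has 2^28 = 268435456 vertices.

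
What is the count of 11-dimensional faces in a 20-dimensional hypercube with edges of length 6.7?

Choose 11 of 20 axes to span the face (C(20,11) = 167960 ways), then fix each of the remaining 9 coordinates at one of its two extreme values (2^9 = 512 ways): 167960·512 = 85995520.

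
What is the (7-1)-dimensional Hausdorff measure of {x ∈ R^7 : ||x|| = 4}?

The surface area of an n-ball is 2π^(n/2) r^(n-1) / Γ(n/2). For n=7, r=4: 65536·π^3/15 ≈ 135468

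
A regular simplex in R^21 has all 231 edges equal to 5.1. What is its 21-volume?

V_21 = √(22) · 5.1^21 / (21! · 2^(21/2)) ≈ 4.58169e-08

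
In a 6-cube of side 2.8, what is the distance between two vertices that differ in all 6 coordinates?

||(2.8,2.8,...,2.8)|| = √(6)·2.8 ≈ 6.85857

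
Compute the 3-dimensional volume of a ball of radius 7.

The n-ball volume is π^(n/2)·r^n/Γ(n/2+1). With n=3, r=7: V = 1372·π/3 ≈ 1436.76.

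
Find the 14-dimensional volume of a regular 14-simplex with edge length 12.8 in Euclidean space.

V = (12.8^14 / 14!) · √((14+1) / 2^14) ≈ 1099.93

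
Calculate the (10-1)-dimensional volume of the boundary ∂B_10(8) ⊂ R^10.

S_10(8) = 2·π^(10/2)·(8)^9 / Γ(10/2) = 33554432·π^5/3 ≈ 3.42277e+09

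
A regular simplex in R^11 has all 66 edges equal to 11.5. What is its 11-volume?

V = (11.5^11 / 11!) · √((11+1) / 2^11) ≈ 892.167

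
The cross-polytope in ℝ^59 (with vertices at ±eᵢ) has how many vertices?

The vertices are ±e_1, ..., ±e_59, so there are 2·59 = 118.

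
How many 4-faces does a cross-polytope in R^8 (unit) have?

Number of 4-faces = 2^(4+1) · C(8,4+1) = 32 · 56 = 1792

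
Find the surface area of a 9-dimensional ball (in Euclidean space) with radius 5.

|∂B_9(5)| = 2500000·π^4/21 ≈ 1.15963e+07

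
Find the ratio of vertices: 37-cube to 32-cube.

The 37-cube has 2^37 = 137438953472 vertices. The 32-cube has 2^32 = 4294967296 vertices. Ratio: 137438953472/4294967296 = 32.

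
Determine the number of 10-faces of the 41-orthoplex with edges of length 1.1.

Each 10-face is the convex hull of 11 vertices, one chosen as ±e_i from each of 11 distinct axes: 2^11·C(41,11) = 6470578110464.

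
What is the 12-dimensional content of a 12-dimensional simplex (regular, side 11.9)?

Volume = 11.9^12 · √(13/2^12) / 12! ≈ 948.458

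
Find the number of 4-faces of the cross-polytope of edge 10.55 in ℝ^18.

f_4(18-orthoplex) = 2^5 · (18 choose 5) = 274176.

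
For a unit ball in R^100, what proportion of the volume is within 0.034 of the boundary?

V(inner)/V(outer) = ((1-0.034)/1)^100 ≈ 0.03146, so the shell fraction is 0.968543.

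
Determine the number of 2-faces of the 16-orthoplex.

f_2(16-orthoplex) = 2^3 · (16 choose 3) = 4480.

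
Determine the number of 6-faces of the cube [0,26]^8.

Choose 6 of 8 axes to span the face (C(8,6) = 28 ways), then fix each of the remaining 2 coordinates at one of its two extreme values (2^2 = 4 ways): 28·4 = 112.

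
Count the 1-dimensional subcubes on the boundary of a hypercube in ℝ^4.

f_1(4-cube) = (4 choose 1) · 2^3 = 32.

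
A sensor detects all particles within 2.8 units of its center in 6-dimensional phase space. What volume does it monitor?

V_6(2.8) = π^(6/2) · (2.8)^6 / Γ(6/2 + 1) ≈ 2490.27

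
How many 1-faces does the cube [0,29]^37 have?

Each of the 2^37 = 137438953472 vertices has degree 37; total edges = 37·2^37/2 = 2542620639232.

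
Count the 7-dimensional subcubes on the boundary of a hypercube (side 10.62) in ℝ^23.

Number of 7-faces = C(23,7) · 2^(23-7) = 245157 · 65536 = 16066609152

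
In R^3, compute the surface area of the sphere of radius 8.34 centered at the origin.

|∂B_3(8.34)| = 4πr² = 4π·(8.34)² ≈ 874.061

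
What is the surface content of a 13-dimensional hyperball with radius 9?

|∂B_13(9)| = 1338925209984·π^6/385 ≈ 3.34345e+12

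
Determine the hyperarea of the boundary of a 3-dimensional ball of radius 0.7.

S_3(0.7) = 2·π^(3/2)·(0.7)^2 / Γ(3/2) = 4πr² = 4π·(0.7)² ≈ 6.15752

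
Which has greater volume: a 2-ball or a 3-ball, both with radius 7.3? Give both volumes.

V_2(7.3) ≈ 167.415. V_3(7.3) ≈ 1629.51. The 3-ball is larger.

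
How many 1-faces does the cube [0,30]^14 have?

The 14-cube has n·2^(n-1) = 14·2^13 = 14·8192 = 114688 edges.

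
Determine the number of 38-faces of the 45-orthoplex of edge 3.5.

Number of 38-faces = 2^(38+1) · C(45,38+1) = 549755813888 · 8145060 = 4477794089466593280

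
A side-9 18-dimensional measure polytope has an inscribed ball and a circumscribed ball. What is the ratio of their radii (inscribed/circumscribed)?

r_in = 9/2 (half the side); r_out = 9√18/2 (half the diagonal). Ratio = 1/√18 ≈ 0.235702.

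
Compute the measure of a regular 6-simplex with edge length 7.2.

V_6 = √(7) · 7.2^6 / (6! · 2^(6/2)) ≈ 63.9914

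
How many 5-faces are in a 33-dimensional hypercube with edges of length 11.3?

f_5(33-cube) = (33 choose 5) · 2^28 = 63709397385216.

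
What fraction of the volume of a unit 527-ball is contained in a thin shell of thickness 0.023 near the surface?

1 - (1-0.023)^527 ≈ 0.9999952746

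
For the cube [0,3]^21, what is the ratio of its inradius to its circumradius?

For an n-cube of any side s, the inradius is s/2 and the circumradius is s√n/2, so the ratio is 1/√21 ≈ 0.218218.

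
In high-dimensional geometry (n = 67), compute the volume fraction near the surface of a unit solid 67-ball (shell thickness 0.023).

1 - (1-0.023)^67 ≈ 0.789653 ≈ 78.97%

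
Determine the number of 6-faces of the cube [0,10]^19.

Choose 6 of 19 axes to span the face (C(19,6) = 27132 ways), then fix each of the remaining 13 coordinates at one of its two extreme values (2^13 = 8192 ways): 27132·8192 = 222265344.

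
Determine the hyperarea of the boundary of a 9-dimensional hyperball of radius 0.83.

The surface area of an n-ball is 2π^(n/2) r^(n-1) / Γ(n/2). For n=9, r=0.83: 6.68629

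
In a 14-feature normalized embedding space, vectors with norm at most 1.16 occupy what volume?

Volume = π^{14/2}·(1.16)^14/Γ(8) ≈ 4.78664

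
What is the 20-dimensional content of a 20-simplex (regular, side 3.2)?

V = (3.2^20 / 20!) · √((20+1) / 2^20) ≈ 2.33176e-11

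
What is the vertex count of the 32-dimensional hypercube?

An n-cube has 2^n vertices; for n = 32 that is 2^32 = 4294967296.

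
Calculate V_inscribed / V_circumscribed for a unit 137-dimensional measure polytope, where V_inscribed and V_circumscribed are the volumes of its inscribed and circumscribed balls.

The radii are 1/2 and 1√137/2, so the volume ratio is (1/√137)^137 = 137^{-137/2} ≈ 4.31163e-147.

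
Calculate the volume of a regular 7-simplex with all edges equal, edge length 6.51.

For a regular n-simplex with edge a, V = (a^n / n!)·√((n+1)/2^n). With a=6.51, n=7: V ≈ 24.5797.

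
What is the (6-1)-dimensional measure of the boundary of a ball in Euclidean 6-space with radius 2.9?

The surface area of an n-ball is 2π^(n/2) r^(n-1) / Γ(n/2). For n=6, r=2.9: 6359.74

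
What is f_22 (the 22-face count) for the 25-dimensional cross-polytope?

f_22(25-orthoplex) = 2^23 · (25 choose 23) = 2516582400.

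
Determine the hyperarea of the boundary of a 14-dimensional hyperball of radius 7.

S_14(7) = 2·π^(14/2)·(7)^13 / Γ(14/2) = 96889010407·π^7/360 ≈ 8.1287e+11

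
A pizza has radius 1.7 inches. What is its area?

The n-ball volume is π^(n/2)·r^n/Γ(n/2+1). With n=2, r=1.7: V ≈ 9.0792.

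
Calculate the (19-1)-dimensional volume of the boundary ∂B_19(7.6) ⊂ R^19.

The surface area of an n-ball is 2π^(n/2) r^(n-1) / Γ(n/2). For n=19, r=7.6: 6.33848e+15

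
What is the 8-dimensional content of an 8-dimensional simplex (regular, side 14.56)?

Volume = 14.56^8 · √(9/2^8) / 8! ≈ 9392.3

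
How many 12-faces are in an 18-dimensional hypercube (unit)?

Choose 12 of 18 axes to span the face (C(18,12) = 18564 ways), then fix each of the remaining 6 coordinates at one of its two extreme values (2^6 = 64 ways): 18564·64 = 1188096.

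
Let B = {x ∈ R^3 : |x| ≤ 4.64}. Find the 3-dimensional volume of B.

Volume = π^{3/2}·(4.64)^3/Γ(5/2) ≈ 418.449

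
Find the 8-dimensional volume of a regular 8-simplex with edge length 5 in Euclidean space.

Volume = 5^8 · √(9/2^8) / 8! ≈ 1.81652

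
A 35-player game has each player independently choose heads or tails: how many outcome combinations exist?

The 35-cube has 2^35 = 34359738368 vertices.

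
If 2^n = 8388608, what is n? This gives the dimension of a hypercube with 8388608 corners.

The n-cube has 2^n vertices, and 8388608 = 2^23, so n = 23.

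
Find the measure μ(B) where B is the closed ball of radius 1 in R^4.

The n-ball volume is π^(n/2)·r^n/Γ(n/2+1). With n=4, r=1: V = π^2/2 ≈ 4.9348.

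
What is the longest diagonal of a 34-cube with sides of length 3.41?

d = √(3.41² + 3.41² + ... + 3.41²) [34 terms] = √(34·3.41²) = 3.41√34 ≈ 19.8835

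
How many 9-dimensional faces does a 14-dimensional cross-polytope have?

Number of 9-faces = 2^(9+1) · C(14,9+1) = 1024 · 1001 = 1025024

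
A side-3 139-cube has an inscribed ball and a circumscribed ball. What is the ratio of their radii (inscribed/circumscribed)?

r_in / r_out = (3/2) / (3√139/2) = 1/√139 ≈ 0.0848189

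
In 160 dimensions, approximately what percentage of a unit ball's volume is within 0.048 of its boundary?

1 - (1-0.048)^160 ≈ 0.999618 ≈ 99.9618%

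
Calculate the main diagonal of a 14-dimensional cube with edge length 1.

Diagonal = √14 · 1 ≈ 3.74166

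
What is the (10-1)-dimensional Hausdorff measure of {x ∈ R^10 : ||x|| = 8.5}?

S = n·V_n(r)/r = 10·V_10(8.5)/8.5 (volume-to-surface relation), giving 118587876497·π^5/6144 ≈ 5.90661e+09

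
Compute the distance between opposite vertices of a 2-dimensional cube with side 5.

The space diagonal of an n-cube of side s is s√n. Here 5·√2 ≈ 7.07107.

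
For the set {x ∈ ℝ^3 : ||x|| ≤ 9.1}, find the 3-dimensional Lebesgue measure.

V_3(9.1) = π^(3/2) · (9.1)^3 / Γ(3/2 + 1) ≈ 3156.55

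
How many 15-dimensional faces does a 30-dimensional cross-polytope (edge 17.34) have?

Each 15-face is the convex hull of 16 vertices, one chosen as ±e_i from each of 16 distinct axes: 2^16·C(30,16) = 9530420428800.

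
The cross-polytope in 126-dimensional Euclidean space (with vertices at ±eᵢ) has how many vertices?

The vertices are ±e_1, ..., ±e_126, so there are 2·126 = 252.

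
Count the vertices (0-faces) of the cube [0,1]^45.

Number of vertices = 2^45 = 35184372088832.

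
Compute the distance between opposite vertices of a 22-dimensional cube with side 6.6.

d = √(6.6² + 6.6² + ... + 6.6²) [22 terms] = √(22·6.6²) = 6.6√22 ≈ 30.9567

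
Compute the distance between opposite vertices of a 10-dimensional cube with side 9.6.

d = √(9.6² + 9.6² + ... + 9.6²) [10 terms] = √(10·9.6²) = 9.6√10 ≈ 30.3579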